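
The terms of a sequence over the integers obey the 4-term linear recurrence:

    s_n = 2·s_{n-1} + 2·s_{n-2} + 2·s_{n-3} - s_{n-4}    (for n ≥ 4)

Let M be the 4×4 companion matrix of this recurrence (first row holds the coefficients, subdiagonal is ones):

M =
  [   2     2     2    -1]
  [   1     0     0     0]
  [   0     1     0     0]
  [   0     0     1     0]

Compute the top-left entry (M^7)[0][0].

1236

(M^7)[0][0] is the top entry after applying M 7 times to the unit state (1, 0, 0, 0). Equivalently it is h_{10} for the auxiliary sequence (h_n) obeying the same recurrence with h_3 = 1 and h_i = 0 for 0 ≤ i < 3:
h_4 = 2·1 + 2·0 + 2·0 + -1·0 = 2
h_5 = 2·2 + 2·1 + 2·0 + -1·0 = 6
h_6 = 2·6 + 2·2 + 2·1 + -1·0 = 18
h_7 = 2·18 + 2·6 + 2·2 + -1·1 = 51
h_8 = 2·51 + 2·18 + 2·6 + -1·2 = 148
h_9 = 2·148 + 2·51 + 2·18 + -1·6 = 428
h_10 = 2·428 + 2·148 + 2·51 + -1·18 = 1236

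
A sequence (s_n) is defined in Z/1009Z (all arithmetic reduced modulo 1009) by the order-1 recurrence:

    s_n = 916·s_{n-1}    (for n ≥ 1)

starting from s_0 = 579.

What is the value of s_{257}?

271

s_1 = 916·579 = 639
s_2 = 916·639 = 104
s_3 = 916·104 = 418
s_4 = 916·418 = 477
s_5 = 916·477 = 35
s_6 = 916·35 = 781
Continuing the recurrence:
  s_7 = 15;  s_8 = 623;  s_9 = 583;  s_10 = 267;  s_11 = 394;  s_12 = 691
  s_13 = 313;  s_14 = 152;  s_15 = 999;  s_16 = 930;  s_17 = 284;  s_18 = 831
  s_19 = 410;  s_20 = 212;  s_21 = 464;  s_22 = 235;  s_23 = 343;  s_24 = 389
  s_25 = 147;  s_26 = 455;  s_27 = 63;  s_28 = 195;  s_29 = 27;  s_30 = 516
  s_31 = 444;  s_32 = 77;  s_33 = 911;  s_34 = 33;  s_35 = 967;  s_36 = 879
  s_37 = 991;  s_38 = 665;  s_39 = 713;  s_40 = 285;  s_41 = 738;  s_42 = 987
  s_43 = 28;  s_44 = 423;  s_45 = 12;  s_46 = 902;  s_47 = 870;  s_48 = 819
  s_49 = 517;  s_50 = 351;  s_51 = 654;  s_52 = 727;  s_53 = 1001;  s_54 = 744
  s_55 = 429;  s_56 = 463;  s_57 = 328;  s_58 = 775;  s_59 = 573;  s_60 = 188
  s_61 = 678;  s_62 = 513;  s_63 = 723;  s_64 = 364;  s_65 = 454;  s_66 = 156
  s_67 = 627;  s_68 = 211;  s_69 = 557;  s_70 = 667;  s_71 = 527;  s_72 = 430
  s_73 = 370;  s_74 = 905;  s_75 = 591;  s_76 = 532;  s_77 = 974;  s_78 = 228
  s_79 = 994;  s_80 = 386;  s_81 = 426;  s_82 = 742;  s_83 = 615;  s_84 = 318
  s_85 = 696;  s_86 = 857;  s_87 = 10;  s_88 = 79;  s_89 = 725;  s_90 = 178
  s_91 = 599;  s_92 = 797;  s_93 = 545;  s_94 = 774;  s_95 = 666;  s_96 = 620
  s_97 = 862;  s_98 = 554;  s_99 = 946;  s_100 = 814;  s_101 = 982;  s_102 = 493
  s_103 = 565;  s_104 = 932;  s_105 = 98;  s_106 = 976;  s_107 = 42;  s_108 = 130
  s_109 = 18;  s_110 = 344;  s_111 = 296;  s_112 = 724;  s_113 = 271;  s_114 = 22
  s_115 = 981;  s_116 = 586;  s_117 = 997;  s_118 = 107;  s_119 = 139;  s_120 = 190
  s_121 = 492;  s_122 = 658;  s_123 = 355;  s_124 = 282;  s_125 = 8;  s_126 = 265
  s_127 = 580;  s_128 = 546;  s_129 = 681;  s_130 = 234;  s_131 = 436;  s_132 = 821
  s_133 = 331;  s_134 = 496;  s_135 = 286;  s_136 = 645;  s_137 = 555;  s_138 = 853
  s_139 = 382;  s_140 = 798;  s_141 = 452;  s_142 = 342;  s_143 = 482;  s_144 = 579
  s_145 = 639;  s_146 = 104;  s_147 = 418;  s_148 = 477;  s_149 = 35;  s_150 = 781
  s_151 = 15;  s_152 = 623;  s_153 = 583;  s_154 = 267;  s_155 = 394;  s_156 = 691
  s_157 = 313;  s_158 = 152;  s_159 = 999;  s_160 = 930;  s_161 = 284;  s_162 = 831
  s_163 = 410;  s_164 = 212;  s_165 = 464;  s_166 = 235;  s_167 = 343;  s_168 = 389
  s_169 = 147;  s_170 = 455;  s_171 = 63;  s_172 = 195;  s_173 = 27;  s_174 = 516
  s_175 = 444;  s_176 = 77;  s_177 = 911;  s_178 = 33;  s_179 = 967;  s_180 = 879
  s_181 = 991;  s_182 = 665;  s_183 = 713;  s_184 = 285;  s_185 = 738;  s_186 = 987
  s_187 = 28;  s_188 = 423;  s_189 = 12;  s_190 = 902;  s_191 = 870;  s_192 = 819
  s_193 = 517;  s_194 = 351;  s_195 = 654;  s_196 = 727;  s_197 = 1001;  s_198 = 744
  s_199 = 429;  s_200 = 463;  s_201 = 328;  s_202 = 775;  s_203 = 573;  s_204 = 188
  s_205 = 678;  s_206 = 513;  s_207 = 723;  s_208 = 364;  s_209 = 454;  s_210 = 156
  s_211 = 627;  s_212 = 211;  s_213 = 557;  s_214 = 667;  s_215 = 527;  s_216 = 430
  s_217 = 370;  s_218 = 905;  s_219 = 591;  s_220 = 532;  s_221 = 974;  s_222 = 228
  s_223 = 994;  s_224 = 386;  s_225 = 426;  s_226 = 742;  s_227 = 615;  s_228 = 318
  s_229 = 696;  s_230 = 857;  s_231 = 10;  s_232 = 79;  s_233 = 725;  s_234 = 178
  s_235 = 599;  s_236 = 797;  s_237 = 545;  s_238 = 774;  s_239 = 666;  s_240 = 620
  s_241 = 862;  s_242 = 554;  s_243 = 946;  s_244 = 814;  s_245 = 982;  s_246 = 493
  s_247 = 565;  s_248 = 932;  s_249 = 98;  s_250 = 976;  s_251 = 42;  s_252 = 130
  s_253 = 18;  s_254 = 344;  s_255 = 296
s_256 = 916·296 = 724
s_257 = 916·724 = 271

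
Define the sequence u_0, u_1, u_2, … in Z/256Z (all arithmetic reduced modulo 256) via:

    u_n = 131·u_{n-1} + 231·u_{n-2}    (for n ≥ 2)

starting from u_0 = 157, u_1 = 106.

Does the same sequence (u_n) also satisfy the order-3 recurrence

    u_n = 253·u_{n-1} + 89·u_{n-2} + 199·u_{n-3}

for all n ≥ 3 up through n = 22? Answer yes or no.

Terms u_0..u_22: 157, 106, 233, 225, 98, 45, 117, 122, 1, 153, 50, 165, 141, 10, 89, 145, 130, 93, 229, 26, 241, 201, 82
n=3: candidate gives 42, actual u_3 = 225 ✗

no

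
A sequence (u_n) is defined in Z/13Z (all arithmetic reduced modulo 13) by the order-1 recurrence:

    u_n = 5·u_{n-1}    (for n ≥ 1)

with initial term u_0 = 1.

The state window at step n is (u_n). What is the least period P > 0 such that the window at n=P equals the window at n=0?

n=0: window = (1)
n=1: window = (5)
n=2: window = (12)
n=3: window = (8)
n=4: window = (1)
window at n=4 equals window at n=0 → period = 4

4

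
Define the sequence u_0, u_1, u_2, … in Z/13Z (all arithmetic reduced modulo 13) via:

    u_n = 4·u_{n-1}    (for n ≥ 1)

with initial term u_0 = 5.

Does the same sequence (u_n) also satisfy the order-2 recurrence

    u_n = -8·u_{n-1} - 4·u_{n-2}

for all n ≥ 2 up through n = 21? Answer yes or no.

Terms u_0..u_21: 5, 7, 2, 8, 6, 11, 5, 7, 2, 8, 6, 11, 5, 7, 2, 8, 6, 11, 5, 7, 2, 8
n=2: candidate gives 2, actual u_2 = 2 ✓
n=3: candidate gives 8, actual u_3 = 8 ✓
n=4: candidate gives 6, actual u_4 = 6 ✓
n=5: candidate gives 11, actual u_5 = 11 ✓
n=6: candidate gives 5, actual u_6 = 5 ✓
n=7: candidate gives 7, actual u_7 = 7 ✓
n=8: candidate gives 2, actual u_8 = 2 ✓
n=9: candidate gives 8, actual u_9 = 8 ✓
n=10: candidate gives 6, actual u_10 = 6 ✓
n=11: candidate gives 11, actual u_11 = 11 ✓
n=12: candidate gives 5, actual u_12 = 5 ✓
n=13: candidate gives 7, actual u_13 = 7 ✓
n=14: candidate gives 2, actual u_14 = 2 ✓
n=15: candidate gives 8, actual u_15 = 8 ✓
n=16: candidate gives 6, actual u_16 = 6 ✓
n=17: candidate gives 11, actual u_17 = 11 ✓
n=18: candidate gives 5, actual u_18 = 5 ✓
n=19: candidate gives 7, actual u_19 = 7 ✓
n=20: candidate gives 2, actual u_20 = 2 ✓
n=21: candidate gives 8, actual u_21 = 8 ✓

yes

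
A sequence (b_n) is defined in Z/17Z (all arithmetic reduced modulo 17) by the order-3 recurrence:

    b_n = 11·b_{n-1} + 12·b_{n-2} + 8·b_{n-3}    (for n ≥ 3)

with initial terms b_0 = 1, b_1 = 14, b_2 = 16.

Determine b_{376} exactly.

b_3 = 11·16 + 12·14 + 8·1 = 12
b_4 = 11·12 + 12·16 + 8·14 = 11
b_5 = 11·11 + 12·12 + 8·16 = 2
b_6 = 11·2 + 12·11 + 8·12 = 12
b_7 = 11·12 + 12·2 + 8·11 = 6
b_8 = 11·6 + 12·12 + 8·2 = 5
b_9 = 11·5 + 12·6 + 8·12 = 2
b_10 = 11·2 + 12·5 + 8·6 = 11
b_11 = 11·11 + 12·2 + 8·5 = 15
b_12 = 11·15 + 12·11 + 8·2 = 7
b_13 = 11·7 + 12·15 + 8·11 = 5
b_14 = 11·5 + 12·7 + 8·15 = 4
b_15 = 11·4 + 12·5 + 8·7 = 7
b_16 = 11·7 + 12·4 + 8·5 = 12
b_17 = 11·12 + 12·7 + 8·4 = 10
b_18 = 11·10 + 12·12 + 8·7 = 4
b_19 = 11·4 + 12·10 + 8·12 = 5
b_20 = 11·5 + 12·4 + 8·10 = 13
b_21 = 11·13 + 12·5 + 8·4 = 14
b_22 = 11·14 + 12·13 + 8·5 = 10
b_23 = 11·10 + 12·14 + 8·13 = 8
b_24 = 11·8 + 12·10 + 8·14 = 14
b_25 = 11·14 + 12·8 + 8·10 = 7
b_26 = 11·7 + 12·14 + 8·8 = 3
b_27 = 11·3 + 12·7 + 8·14 = 8
b_28 = 11·8 + 12·3 + 8·7 = 10
b_29 = 11·10 + 12·8 + 8·3 = 9
b_30 = 11·9 + 12·10 + 8·8 = 11
b_31 = 11·11 + 12·9 + 8·10 = 3
b_32 = 11·3 + 12·11 + 8·9 = 16
b_33 = 11·16 + 12·3 + 8·11 = 11
b_34 = 11·11 + 12·16 + 8·3 = 14
b_35 = 11·14 + 12·11 + 8·16 = 6
b_36 = 11·6 + 12·14 + 8·11 = 16
b_37 = 11·16 + 12·6 + 8·14 = 3
b_38 = 11·3 + 12·16 + 8·6 = 1
b_39 = 11·1 + 12·3 + 8·16 = 5
b_40 = 11·5 + 12·1 + 8·3 = 6
b_41 = 11·6 + 12·5 + 8·1 = 15
b_42 = 11·15 + 12·6 + 8·5 = 5
b_43 = 11·5 + 12·15 + 8·6 = 11
b_44 = 11·11 + 12·5 + 8·15 = 12
b_45 = 11·12 + 12·11 + 8·5 = 15
b_46 = 11·15 + 12·12 + 8·11 = 6
b_47 = 11·6 + 12·15 + 8·12 = 2
b_48 = 11·2 + 12·6 + 8·15 = 10
b_49 = 11·10 + 12·2 + 8·6 = 12
b_50 = 11·12 + 12·10 + 8·2 = 13
b_51 = 11·13 + 12·12 + 8·10 = 10
b_52 = 11·10 + 12·13 + 8·12 = 5
b_53 = 11·5 + 12·10 + 8·13 = 7
b_54 = 11·7 + 12·5 + 8·10 = 13
b_55 = 11·13 + 12·7 + 8·5 = 12
b_56 = 11·12 + 12·13 + 8·7 = 4
b_57 = 11·4 + 12·12 + 8·13 = 3
b_58 = 11·3 + 12·4 + 8·12 = 7
b_59 = 11·7 + 12·3 + 8·4 = 9
b_60 = 11·9 + 12·7 + 8·3 = 3
b_61 = 11·3 + 12·9 + 8·7 = 10
b_62 = 11·10 + 12·3 + 8·9 = 14
b_63 = 11·14 + 12·10 + 8·3 = 9
b_64 = 11·9 + 12·14 + 8·10 = 7
b_65 = 11·7 + 12·9 + 8·14 = 8
b_66 = 11·8 + 12·7 + 8·9 = 6
b_67 = 11·6 + 12·8 + 8·7 = 14
b_68 = 11·14 + 12·6 + 8·8 = 1
b_69 = 11·1 + 12·14 + 8·6 = 6
b_70 = 11·6 + 12·1 + 8·14 = 3
b_71 = 11·3 + 12·6 + 8·1 = 11
b_72 = 11·11 + 12·3 + 8·6 = 1
b_73 = 11·1 + 12·11 + 8·3 = 14
b_74 = 11·14 + 12·1 + 8·11 = 16
(b_72, b_73, b_74) = (1, 14, 16) = (b_0, b_1, b_2), so the sequence has period 72.
376 ≡ 16 (mod 72), hence b_376 = b_16 = 12.

12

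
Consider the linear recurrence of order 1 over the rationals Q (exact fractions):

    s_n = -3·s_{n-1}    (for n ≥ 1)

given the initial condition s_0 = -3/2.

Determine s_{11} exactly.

s_1 = -3·-3/2 = 9/2
s_2 = -3·9/2 = -27/2
s_3 = -3·-27/2 = 81/2
s_4 = -3·81/2 = -243/2
s_5 = -3·-243/2 = 729/2
s_6 = -3·729/2 = -2187/2
s_7 = -3·-2187/2 = 6561/2
s_8 = -3·6561/2 = -19683/2
s_9 = -3·-19683/2 = 59049/2
s_10 = -3·59049/2 = -177147/2
s_11 = -3·-177147/2 = 531441/2

531441/2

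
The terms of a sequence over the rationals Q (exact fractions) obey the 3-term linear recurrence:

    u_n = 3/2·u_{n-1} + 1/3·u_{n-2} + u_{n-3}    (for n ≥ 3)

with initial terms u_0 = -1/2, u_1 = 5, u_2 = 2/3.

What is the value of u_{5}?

1015/72

u_3 = 3/2·2/3 + 1/3·5 + 1·-1/2 = 13/6
u_4 = 3/2·13/6 + 1/3·2/3 + 1·5 = 305/36
u_5 = 3/2·305/36 + 1/3·13/6 + 1·2/3 = 1015/72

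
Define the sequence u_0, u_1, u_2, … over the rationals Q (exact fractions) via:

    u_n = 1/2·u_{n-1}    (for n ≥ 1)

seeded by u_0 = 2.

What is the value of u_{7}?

u_1 = 1/2·2 = 1
u_2 = 1/2·1 = 1/2
u_3 = 1/2·1/2 = 1/4
u_4 = 1/2·1/4 = 1/8
u_5 = 1/2·1/8 = 1/16
u_6 = 1/2·1/16 = 1/32
u_7 = 1/2·1/32 = 1/64

1/64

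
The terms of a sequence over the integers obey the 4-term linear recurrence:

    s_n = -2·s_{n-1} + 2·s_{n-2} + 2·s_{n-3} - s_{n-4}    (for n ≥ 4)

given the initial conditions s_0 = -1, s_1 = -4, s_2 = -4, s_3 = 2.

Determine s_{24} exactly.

-815009581

s_4 = -2·2 + 2·-4 + 2·-4 + -1·-1 = -19
s_5 = -2·-19 + 2·2 + 2·-4 + -1·-4 = 38
s_6 = -2·38 + 2·-19 + 2·2 + -1·-4 = -106
s_7 = -2·-106 + 2·38 + 2·-19 + -1·2 = 248
s_8 = -2·248 + 2·-106 + 2·38 + -1·-19 = -613
s_9 = -2·-613 + 2·248 + 2·-106 + -1·38 = 1472
s_10 = -2·1472 + 2·-613 + 2·248 + -1·-106 = -3568
s_11 = -2·-3568 + 2·1472 + 2·-613 + -1·248 = 8606
s_12 = -2·8606 + 2·-3568 + 2·1472 + -1·-613 = -20791
s_13 = -2·-20791 + 2·8606 + 2·-3568 + -1·1472 = 50186
s_14 = -2·50186 + 2·-20791 + 2·8606 + -1·-3568 = -121174
s_15 = -2·-121174 + 2·50186 + 2·-20791 + -1·8606 = 292532
s_16 = -2·292532 + 2·-121174 + 2·50186 + -1·-20791 = -706249
s_17 = -2·-706249 + 2·292532 + 2·-121174 + -1·50186 = 1705028
s_18 = -2·1705028 + 2·-706249 + 2·292532 + -1·-121174 = -4116316
s_19 = -2·-4116316 + 2·1705028 + 2·-706249 + -1·292532 = 9937658
s_20 = -2·9937658 + 2·-4116316 + 2·1705028 + -1·-706249 = -23991643
s_21 = -2·-23991643 + 2·9937658 + 2·-4116316 + -1·1705028 = 57920942
s_22 = -2·57920942 + 2·-23991643 + 2·9937658 + -1·-4116316 = -139833538
s_23 = -2·-139833538 + 2·57920942 + 2·-23991643 + -1·9937658 = 337588016
s_24 = -2·337588016 + 2·-139833538 + 2·57920942 + -1·-23991643 = -815009581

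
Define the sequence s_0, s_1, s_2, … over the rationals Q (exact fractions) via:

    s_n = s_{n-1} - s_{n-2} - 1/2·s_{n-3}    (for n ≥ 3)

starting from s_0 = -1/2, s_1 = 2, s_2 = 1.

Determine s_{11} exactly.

s_3 = 1·1 + -1·2 + -1/2·-1/2 = -3/4
s_4 = 1·-3/4 + -1·1 + -1/2·2 = -11/4
s_5 = 1·-11/4 + -1·-3/4 + -1/2·1 = -5/2
s_6 = 1·-5/2 + -1·-11/4 + -1/2·-3/4 = 5/8
s_7 = 1·5/8 + -1·-5/2 + -1/2·-11/4 = 9/2
s_8 = 1·9/2 + -1·5/8 + -1/2·-5/2 = 41/8
s_9 = 1·41/8 + -1·9/2 + -1/2·5/8 = 5/16
s_10 = 1·5/16 + -1·41/8 + -1/2·9/2 = -113/16
s_11 = 1·-113/16 + -1·5/16 + -1/2·41/8 = -159/16

-159/16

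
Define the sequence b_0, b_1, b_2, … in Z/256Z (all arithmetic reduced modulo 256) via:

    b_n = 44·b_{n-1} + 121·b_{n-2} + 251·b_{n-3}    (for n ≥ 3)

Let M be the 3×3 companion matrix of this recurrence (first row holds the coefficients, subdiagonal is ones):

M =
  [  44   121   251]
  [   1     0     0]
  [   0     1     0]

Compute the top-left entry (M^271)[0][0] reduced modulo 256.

102

(M^271)[0][0] is the top entry after applying M 271 times to the unit state (1, 0, 0). Equivalently it is h_{273} for the auxiliary sequence (h_n) obeying the same recurrence with h_2 = 1 and h_i = 0 for 0 ≤ i < 2:
h_3 = 44·1 + 121·0 + 251·0 = 44
h_4 = 44·44 + 121·1 + 251·0 = 9
h_5 = 44·9 + 121·44 + 251·1 = 83
h_6 = 44·83 + 121·9 + 251·44 = 169
h_7 = 44·169 + 121·83 + 251·9 = 26
h_8 = 44·26 + 121·169 + 251·83 = 186
Continuing the recurrence:
  h_9 = 245;  h_10 = 132;  h_11 = 219;  h_12 = 63;  h_13 = 195;  h_14 = 4
  h_15 = 160;  h_16 = 149;  h_17 = 40;  h_18 = 45;  h_19 = 187;  h_20 = 161
  h_21 = 46;  h_22 = 90;  h_23 = 17;  h_24 = 144;  h_25 = 7;  h_26 = 239
  h_27 = 147;  h_28 = 24;  h_29 = 240;  h_30 = 185;  h_31 = 196;  h_32 = 113
  h_33 = 115;  h_34 = 89;  h_35 = 114;  h_36 = 106;  h_37 = 93;  h_38 = 220
  h_39 = 179;  h_40 = 239;  h_41 = 99;  h_42 = 124;  h_43 = 112;  h_44 = 237
  h_45 = 64;  h_46 = 213;  h_47 = 59;  h_48 = 145;  h_49 = 166;  h_50 = 234
  h_51 = 217;  h_52 = 168;  h_53 = 223;  h_54 = 127;  h_55 = 243;  h_56 = 112
  h_57 = 160;  h_58 = 177;  h_59 = 220;  h_60 = 89;  h_61 = 211;  h_62 = 9
  h_63 = 138;  h_64 = 218;  h_65 = 133;  h_66 = 52;  h_67 = 139;  h_68 = 223
  h_69 = 3;  h_70 = 52;  h_71 = 0;  h_72 = 133;  h_73 = 216;  h_74 = 253
  h_75 = 251;  h_76 = 129;  h_77 = 222;  h_78 = 58;  h_79 = 97;  h_80 = 192
  h_81 = 183;  h_82 = 79;  h_83 = 83;  h_84 = 8;  h_85 = 16;  h_86 = 233
  h_87 = 116;  h_88 = 193;  h_89 = 115;  h_90 = 185;  h_91 = 98;  h_92 = 10
  h_93 = 109;  h_94 = 140;  h_95 = 99;  h_96 = 15;  h_97 = 163;  h_98 = 44
  h_99 = 80;  h_100 = 93;  h_101 = 240;  h_102 = 165;  h_103 = 251;  h_104 = 113
  h_105 = 214;  h_106 = 74;  h_107 = 169;  h_108 = 216;  h_109 = 143;  h_110 = 95
  h_111 = 179;  h_112 = 224;  h_113 = 64;  h_114 = 97;  h_115 = 140;  h_116 = 169
  h_117 = 83;  h_118 = 105;  h_119 = 250;  h_120 = 250;  h_121 = 21;  h_122 = 228
  h_123 = 59;  h_124 = 127;  h_125 = 67;  h_126 = 100;  h_127 = 96;  h_128 = 117
  h_129 = 136;  h_130 = 205;  h_131 = 59;  h_132 = 97;  h_133 = 142;  h_134 = 26
  h_135 = 177;  h_136 = 240;  h_137 = 103;  h_138 = 175;  h_139 = 19;  h_140 = 248
  h_141 = 48;  h_142 = 25;  h_143 = 36;  h_144 = 17;  h_145 = 115;  h_146 = 25
  h_147 = 82;  h_148 = 170;  h_149 = 125;  h_150 = 60;  h_151 = 19;  h_152 = 47
  h_153 = 227;  h_154 = 220;  h_155 = 48;  h_156 = 205;  h_157 = 160;  h_158 = 117
  h_159 = 187;  h_160 = 81;  h_161 = 6;  h_162 = 170;  h_163 = 121;  h_164 = 8
  h_165 = 63;  h_166 = 63;  h_167 = 115;  h_168 = 80;  h_169 = 224;  h_170 = 17
  h_171 = 60;  h_172 = 249;  h_173 = 211;  h_174 = 201;  h_175 = 106;  h_176 = 26
  h_177 = 165;  h_178 = 148;  h_179 = 235;  h_180 = 31;  h_181 = 131;  h_182 = 148
  h_183 = 192;  h_184 = 101;  h_185 = 56;  h_186 = 157;  h_187 = 123;  h_188 = 65
  h_189 = 62;  h_190 = 250;  h_191 = 1;  h_192 = 32;  h_193 = 23;  h_194 = 15
  h_195 = 211;  h_196 = 232;  h_197 = 80;  h_198 = 73;  h_199 = 212;  h_200 = 97
  h_201 = 115;  h_202 = 121;  h_203 = 66;  h_204 = 74;  h_205 = 141;  h_206 = 236
  h_207 = 195;  h_208 = 79;  h_209 = 35;  h_210 = 140;  h_211 = 16;  h_212 = 61
  h_213 = 80;  h_214 = 69;  h_215 = 123;  h_216 = 49;  h_217 = 54;  h_218 = 10
  h_219 = 73;  h_220 = 56;  h_221 = 239;  h_222 = 31;  h_223 = 51;  h_224 = 192
  h_225 = 128;  h_226 = 193;  h_227 = 236;  h_228 = 73;  h_229 = 83;  h_230 = 41
  h_231 = 218;  h_232 = 58;  h_233 = 53;  h_234 = 68;  h_235 = 155;  h_236 = 191
  h_237 = 195;  h_238 = 196;  h_239 = 32;  h_240 = 85;  h_241 = 232;  h_242 = 109
  h_243 = 187;  h_244 = 33;  h_245 = 238;  h_246 = 218;  h_247 = 81;  h_248 = 80
  h_249 = 199;  h_250 = 111;  h_251 = 147;  h_252 = 216;  h_253 = 112;  h_254 = 121
  h_255 = 132;  h_256 = 177;  h_257 = 115;  h_258 = 217;  h_259 = 50;  h_260 = 234
  h_261 = 157;  h_262 = 156;  h_263 = 115;  h_264 = 111;  h_265 = 99;  h_266 = 60
  h_267 = 240;  h_268 = 173;  h_269 = 0;  h_270 = 21;  h_271 = 59
h_272 = 44·59 + 121·21 + 251·0 = 17
h_273 = 44·17 + 121·59 + 251·21 = 102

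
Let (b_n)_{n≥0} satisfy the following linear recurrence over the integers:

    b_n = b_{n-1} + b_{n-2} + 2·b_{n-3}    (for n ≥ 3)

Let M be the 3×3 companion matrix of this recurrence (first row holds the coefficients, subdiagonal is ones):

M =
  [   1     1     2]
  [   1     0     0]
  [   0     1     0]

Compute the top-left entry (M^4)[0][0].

(M^4)[0][0] is the top entry after applying M 4 times to the unit state (1, 0, 0). Equivalently it is h_{6} for the auxiliary sequence (h_n) obeying the same recurrence with h_2 = 1 and h_i = 0 for 0 ≤ i < 2:
h_3 = 1·1 + 1·0 + 2·0 = 1
h_4 = 1·1 + 1·1 + 2·0 = 2
h_5 = 1·2 + 1·1 + 2·1 = 5
h_6 = 1·5 + 1·2 + 2·1 = 9

9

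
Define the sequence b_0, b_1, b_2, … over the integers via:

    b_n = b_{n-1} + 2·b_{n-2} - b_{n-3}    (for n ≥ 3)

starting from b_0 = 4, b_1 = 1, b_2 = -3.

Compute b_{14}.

b_3 = 1·-3 + 2·1 + -1·4 = -5
b_4 = 1·-5 + 2·-3 + -1·1 = -12
b_5 = 1·-12 + 2·-5 + -1·-3 = -19
b_6 = 1·-19 + 2·-12 + -1·-5 = -38
b_7 = 1·-38 + 2·-19 + -1·-12 = -64
b_8 = 1·-64 + 2·-38 + -1·-19 = -121
b_9 = 1·-121 + 2·-64 + -1·-38 = -211
b_10 = 1·-211 + 2·-121 + -1·-64 = -389
b_11 = 1·-389 + 2·-211 + -1·-121 = -690
b_12 = 1·-690 + 2·-389 + -1·-211 = -1257
b_13 = 1·-1257 + 2·-690 + -1·-389 = -2248
b_14 = 1·-2248 + 2·-1257 + -1·-690 = -4072

-4072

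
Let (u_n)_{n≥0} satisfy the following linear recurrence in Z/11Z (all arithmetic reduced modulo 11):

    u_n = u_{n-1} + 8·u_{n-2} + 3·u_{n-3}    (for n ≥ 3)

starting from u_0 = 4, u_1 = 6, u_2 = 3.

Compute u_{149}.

10

u_3 = 1·3 + 8·6 + 3·4 = 8
u_4 = 1·8 + 8·3 + 3·6 = 6
u_5 = 1·6 + 8·8 + 3·3 = 2
u_6 = 1·2 + 8·6 + 3·8 = 8
u_7 = 1·8 + 8·2 + 3·6 = 9
u_8 = 1·9 + 8·8 + 3·2 = 2
u_9 = 1·2 + 8·9 + 3·8 = 10
u_10 = 1·10 + 8·2 + 3·9 = 9
u_11 = 1·9 + 8·10 + 3·2 = 7
u_12 = 1·7 + 8·9 + 3·10 = 10
u_13 = 1·10 + 8·7 + 3·9 = 5
u_14 = 1·5 + 8·10 + 3·7 = 7
u_15 = 1·7 + 8·5 + 3·10 = 0
u_16 = 1·0 + 8·7 + 3·5 = 5
u_17 = 1·5 + 8·0 + 3·7 = 4
u_18 = 1·4 + 8·5 + 3·0 = 0
u_19 = 1·0 + 8·4 + 3·5 = 3
u_20 = 1·3 + 8·0 + 3·4 = 4
u_21 = 1·4 + 8·3 + 3·0 = 6
u_22 = 1·6 + 8·4 + 3·3 = 3
(u_20, u_21, u_22) = (4, 6, 3) = (u_0, u_1, u_2), so the sequence has period 20.
149 ≡ 9 (mod 20), hence u_149 = u_9 = 10.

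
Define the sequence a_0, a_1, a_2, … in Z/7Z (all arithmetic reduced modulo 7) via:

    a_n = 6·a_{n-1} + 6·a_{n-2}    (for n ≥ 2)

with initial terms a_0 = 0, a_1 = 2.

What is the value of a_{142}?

2

a_2 = 6·2 + 6·0 = 5
a_3 = 6·5 + 6·2 = 0
a_4 = 6·0 + 6·5 = 2
(a_3, a_4) = (0, 2) = (a_0, a_1), so the sequence has period 3.
142 ≡ 1 (mod 3), hence a_142 = a_1 = 2.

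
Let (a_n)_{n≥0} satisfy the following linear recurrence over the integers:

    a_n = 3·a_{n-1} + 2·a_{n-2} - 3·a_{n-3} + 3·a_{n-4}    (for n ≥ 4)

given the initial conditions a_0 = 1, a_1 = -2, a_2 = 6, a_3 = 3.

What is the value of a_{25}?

a_4 = 3·3 + 2·6 + -3·-2 + 3·1 = 30
a_5 = 3·30 + 2·3 + -3·6 + 3·-2 = 72
a_6 = 3·72 + 2·30 + -3·3 + 3·6 = 285
a_7 = 3·285 + 2·72 + -3·30 + 3·3 = 918
a_8 = 3·918 + 2·285 + -3·72 + 3·30 = 3198
a_9 = 3·3198 + 2·918 + -3·285 + 3·72 = 10791
a_10 = 3·10791 + 2·3198 + -3·918 + 3·285 = 36870
a_11 = 3·36870 + 2·10791 + -3·3198 + 3·918 = 125352
a_12 = 3·125352 + 2·36870 + -3·10791 + 3·3198 = 427017
a_13 = 3·427017 + 2·125352 + -3·36870 + 3·10791 = 1453518
a_14 = 3·1453518 + 2·427017 + -3·125352 + 3·36870 = 4949142
a_15 = 3·4949142 + 2·1453518 + -3·427017 + 3·125352 = 16849467
a_16 = 3·16849467 + 2·4949142 + -3·1453518 + 3·427017 = 57367182
a_17 = 3·57367182 + 2·16849467 + -3·4949142 + 3·1453518 = 195313608
a_18 = 3·195313608 + 2·57367182 + -3·16849467 + 3·4949142 = 664974213
a_19 = 3·664974213 + 2·195313608 + -3·57367182 + 3·16849467 = 2263996710
a_20 = 3·2263996710 + 2·664974213 + -3·195313608 + 3·57367182 = 7708099278
a_21 = 3·7708099278 + 2·2263996710 + -3·664974213 + 3·195313608 = 26243309439
a_22 = 3·26243309439 + 2·7708099278 + -3·2263996710 + 3·664974213 = 89349059382
a_23 = 3·89349059382 + 2·26243309439 + -3·7708099278 + 3·2263996710 = 304201489320
a_24 = 3·304201489320 + 2·89349059382 + -3·26243309439 + 3·7708099278 = 1035696956241
a_25 = 3·1035696956241 + 2·304201489320 + -3·89349059382 + 3·26243309439 = 3526176597534

3526176597534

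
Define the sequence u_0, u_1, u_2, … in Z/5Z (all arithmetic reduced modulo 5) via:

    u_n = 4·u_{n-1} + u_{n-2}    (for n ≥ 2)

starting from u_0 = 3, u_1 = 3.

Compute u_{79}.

u_2 = 4·3 + 1·3 = 0
u_3 = 4·0 + 1·3 = 3
u_4 = 4·3 + 1·0 = 2
u_5 = 4·2 + 1·3 = 1
u_6 = 4·1 + 1·2 = 1
u_7 = 4·1 + 1·1 = 0
u_8 = 4·0 + 1·1 = 1
u_9 = 4·1 + 1·0 = 4
u_10 = 4·4 + 1·1 = 2
u_11 = 4·2 + 1·4 = 2
u_12 = 4·2 + 1·2 = 0
u_13 = 4·0 + 1·2 = 2
u_14 = 4·2 + 1·0 = 3
u_15 = 4·3 + 1·2 = 4
u_16 = 4·4 + 1·3 = 4
u_17 = 4·4 + 1·4 = 0
u_18 = 4·0 + 1·4 = 4
u_19 = 4·4 + 1·0 = 1
u_20 = 4·1 + 1·4 = 3
u_21 = 4·3 + 1·1 = 3
(u_20, u_21) = (3, 3) = (u_0, u_1), so the sequence has period 20.
79 ≡ 19 (mod 20), hence u_79 = u_19 = 1.

1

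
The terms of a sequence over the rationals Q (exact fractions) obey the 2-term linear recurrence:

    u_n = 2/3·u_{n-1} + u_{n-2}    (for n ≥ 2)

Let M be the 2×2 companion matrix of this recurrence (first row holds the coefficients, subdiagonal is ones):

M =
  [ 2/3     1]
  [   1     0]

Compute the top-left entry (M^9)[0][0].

246410/19683

(M^9)[0][0] is the top entry after applying M 9 times to the unit state (1, 0). Equivalently it is h_{10} for the auxiliary sequence (h_n) obeying the same recurrence with h_1 = 1 and h_i = 0 for 0 ≤ i < 1:
h_2 = 2/3·1 + 1·0 = 2/3
h_3 = 2/3·2/3 + 1·1 = 13/9
h_4 = 2/3·13/9 + 1·2/3 = 44/27
h_5 = 2/3·44/27 + 1·13/9 = 205/81
h_6 = 2/3·205/81 + 1·44/27 = 806/243
h_7 = 2/3·806/243 + 1·205/81 = 3457/729
h_8 = 2/3·3457/729 + 1·806/243 = 14168/2187
h_9 = 2/3·14168/2187 + 1·3457/729 = 59449/6561
h_10 = 2/3·59449/6561 + 1·14168/2187 = 246410/19683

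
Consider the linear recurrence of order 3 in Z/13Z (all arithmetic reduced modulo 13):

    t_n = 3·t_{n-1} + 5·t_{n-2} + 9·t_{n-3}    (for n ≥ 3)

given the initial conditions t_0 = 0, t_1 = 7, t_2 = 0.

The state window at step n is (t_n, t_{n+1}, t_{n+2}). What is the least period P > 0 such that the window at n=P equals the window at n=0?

84

n=0: window = (0, 7, 0)
n=1: window = (7, 0, 9)
n=2: window = (0, 9, 12)
n=3: window = (9, 12, 3)
n=4: window = (12, 3, 7)
n=5: window = (3, 7, 1)
n=6: window = (7, 1, 0)
n=7: window = (1, 0, 3)
n=8: window = (0, 3, 5)
n=9: window = (3, 5, 4)
n=10: window = (5, 4, 12)
n=11: window = (4, 12, 10)
n=12: window = (12, 10, 9)
n=13: window = (10, 9, 3)
n=14: window = (9, 3, 1)
n=15: window = (3, 1, 8)
n=16: window = (1, 8, 4)
n=17: window = (8, 4, 9)
n=18: window = (4, 9, 2)
n=19: window = (9, 2, 9)
n=20: window = (2, 9, 1)
n=21: window = (9, 1, 1)
n=22: window = (1, 1, 11)
n=23: window = (1, 11, 8)
n=24: window = (11, 8, 10)
n=25: window = (8, 10, 0)
n=26: window = (10, 0, 5)
n=27: window = (0, 5, 1)
n=28: window = (5, 1, 2)
n=29: window = (1, 2, 4)
n=30: window = (2, 4, 5)
n=31: window = (4, 5, 1)
n=32: window = (5, 1, 12)
n=33: window = (1, 12, 8)
n=34: window = (12, 8, 2)
n=35: window = (8, 2, 11)
n=36: window = (2, 11, 11)
n=37: window = (11, 11, 2)
n=38: window = (11, 2, 4)
n=39: window = (2, 4, 4)
n=40: window = (4, 4, 11)
…
n=82: window = (4, 2, 0)
n=83: window = (2, 0, 7)
n=84: window = (0, 7, 0)
window at n=84 equals window at n=0 → period = 84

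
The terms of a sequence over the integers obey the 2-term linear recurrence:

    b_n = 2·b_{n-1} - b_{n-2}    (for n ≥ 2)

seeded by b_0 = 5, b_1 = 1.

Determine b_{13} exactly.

b_2 = 2·1 + -1·5 = -3
b_3 = 2·-3 + -1·1 = -7
b_4 = 2·-7 + -1·-3 = -11
b_5 = 2·-11 + -1·-7 = -15
b_6 = 2·-15 + -1·-11 = -19
b_7 = 2·-19 + -1·-15 = -23
b_8 = 2·-23 + -1·-19 = -27
b_9 = 2·-27 + -1·-23 = -31
b_10 = 2·-31 + -1·-27 = -35
b_11 = 2·-35 + -1·-31 = -39
b_12 = 2·-39 + -1·-35 = -43
b_13 = 2·-43 + -1·-39 = -47

-47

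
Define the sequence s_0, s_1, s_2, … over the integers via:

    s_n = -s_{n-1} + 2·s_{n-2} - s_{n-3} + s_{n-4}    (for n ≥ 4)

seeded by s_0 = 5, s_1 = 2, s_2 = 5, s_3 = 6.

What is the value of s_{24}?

9271869

s_4 = -1·6 + 2·5 + -1·2 + 1·5 = 7
s_5 = -1·7 + 2·6 + -1·5 + 1·2 = 2
s_6 = -1·2 + 2·7 + -1·6 + 1·5 = 11
s_7 = -1·11 + 2·2 + -1·7 + 1·6 = -8
s_8 = -1·-8 + 2·11 + -1·2 + 1·7 = 35
s_9 = -1·35 + 2·-8 + -1·11 + 1·2 = -60
s_10 = -1·-60 + 2·35 + -1·-8 + 1·11 = 149
s_11 = -1·149 + 2·-60 + -1·35 + 1·-8 = -312
s_12 = -1·-312 + 2·149 + -1·-60 + 1·35 = 705
s_13 = -1·705 + 2·-312 + -1·149 + 1·-60 = -1538
s_14 = -1·-1538 + 2·705 + -1·-312 + 1·149 = 3409
s_15 = -1·3409 + 2·-1538 + -1·705 + 1·-312 = -7502
s_16 = -1·-7502 + 2·3409 + -1·-1538 + 1·705 = 16563
s_17 = -1·16563 + 2·-7502 + -1·3409 + 1·-1538 = -36514
s_18 = -1·-36514 + 2·16563 + -1·-7502 + 1·3409 = 80551
s_19 = -1·80551 + 2·-36514 + -1·16563 + 1·-7502 = -177644
s_20 = -1·-177644 + 2·80551 + -1·-36514 + 1·16563 = 391823
s_21 = -1·391823 + 2·-177644 + -1·80551 + 1·-36514 = -864176
s_22 = -1·-864176 + 2·391823 + -1·-177644 + 1·80551 = 1906017
s_23 = -1·1906017 + 2·-864176 + -1·391823 + 1·-177644 = -4203836
s_24 = -1·-4203836 + 2·1906017 + -1·-864176 + 1·391823 = 9271869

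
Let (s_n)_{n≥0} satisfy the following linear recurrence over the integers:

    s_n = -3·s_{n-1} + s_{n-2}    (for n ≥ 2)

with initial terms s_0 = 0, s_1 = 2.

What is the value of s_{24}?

-1574548557120

s_2 = -3·2 + 1·0 = -6
s_3 = -3·-6 + 1·2 = 20
s_4 = -3·20 + 1·-6 = -66
s_5 = -3·-66 + 1·20 = 218
s_6 = -3·218 + 1·-66 = -720
s_7 = -3·-720 + 1·218 = 2378
s_8 = -3·2378 + 1·-720 = -7854
s_9 = -3·-7854 + 1·2378 = 25940
s_10 = -3·25940 + 1·-7854 = -85674
s_11 = -3·-85674 + 1·25940 = 282962
s_12 = -3·282962 + 1·-85674 = -934560
s_13 = -3·-934560 + 1·282962 = 3086642
s_14 = -3·3086642 + 1·-934560 = -10194486
s_15 = -3·-10194486 + 1·3086642 = 33670100
s_16 = -3·33670100 + 1·-10194486 = -111204786
s_17 = -3·-111204786 + 1·33670100 = 367284458
s_18 = -3·367284458 + 1·-111204786 = -1213058160
s_19 = -3·-1213058160 + 1·367284458 = 4006458938
s_20 = -3·4006458938 + 1·-1213058160 = -13232434974
s_21 = -3·-13232434974 + 1·4006458938 = 43703763860
s_22 = -3·43703763860 + 1·-13232434974 = -144343726554
s_23 = -3·-144343726554 + 1·43703763860 = 476734943522
s_24 = -3·476734943522 + 1·-144343726554 = -1574548557120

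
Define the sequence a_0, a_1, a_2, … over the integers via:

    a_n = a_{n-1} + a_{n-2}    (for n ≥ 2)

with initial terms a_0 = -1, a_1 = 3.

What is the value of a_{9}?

a_2 = 1·3 + 1·-1 = 2
a_3 = 1·2 + 1·3 = 5
a_4 = 1·5 + 1·2 = 7
a_5 = 1·7 + 1·5 = 12
a_6 = 1·12 + 1·7 = 19
a_7 = 1·19 + 1·12 = 31
a_8 = 1·31 + 1·19 = 50
a_9 = 1·50 + 1·31 = 81

81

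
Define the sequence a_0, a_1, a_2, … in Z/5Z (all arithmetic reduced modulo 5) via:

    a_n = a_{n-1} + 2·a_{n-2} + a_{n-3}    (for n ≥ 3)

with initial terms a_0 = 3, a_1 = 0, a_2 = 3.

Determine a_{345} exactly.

2

a_3 = 1·3 + 2·0 + 1·3 = 1
a_4 = 1·1 + 2·3 + 1·0 = 2
a_5 = 1·2 + 2·1 + 1·3 = 2
a_6 = 1·2 + 2·2 + 1·1 = 2
a_7 = 1·2 + 2·2 + 1·2 = 3
a_8 = 1·3 + 2·2 + 1·2 = 4
a_9 = 1·4 + 2·3 + 1·2 = 2
a_10 = 1·2 + 2·4 + 1·3 = 3
a_11 = 1·3 + 2·2 + 1·4 = 1
a_12 = 1·1 + 2·3 + 1·2 = 4
a_13 = 1·4 + 2·1 + 1·3 = 4
a_14 = 1·4 + 2·4 + 1·1 = 3
a_15 = 1·3 + 2·4 + 1·4 = 0
a_16 = 1·0 + 2·3 + 1·4 = 0
a_17 = 1·0 + 2·0 + 1·3 = 3
a_18 = 1·3 + 2·0 + 1·0 = 3
a_19 = 1·3 + 2·3 + 1·0 = 4
a_20 = 1·4 + 2·3 + 1·3 = 3
a_21 = 1·3 + 2·4 + 1·3 = 4
a_22 = 1·4 + 2·3 + 1·4 = 4
a_23 = 1·4 + 2·4 + 1·3 = 0
a_24 = 1·0 + 2·4 + 1·4 = 2
a_25 = 1·2 + 2·0 + 1·4 = 1
a_26 = 1·1 + 2·2 + 1·0 = 0
a_27 = 1·0 + 2·1 + 1·2 = 4
a_28 = 1·4 + 2·0 + 1·1 = 0
a_29 = 1·0 + 2·4 + 1·0 = 3
a_30 = 1·3 + 2·0 + 1·4 = 2
a_31 = 1·2 + 2·3 + 1·0 = 3
a_32 = 1·3 + 2·2 + 1·3 = 0
a_33 = 1·0 + 2·3 + 1·2 = 3
(a_31, a_32, a_33) = (3, 0, 3) = (a_0, a_1, a_2), so the sequence has period 31.
345 ≡ 4 (mod 31), hence a_345 = a_4 = 2.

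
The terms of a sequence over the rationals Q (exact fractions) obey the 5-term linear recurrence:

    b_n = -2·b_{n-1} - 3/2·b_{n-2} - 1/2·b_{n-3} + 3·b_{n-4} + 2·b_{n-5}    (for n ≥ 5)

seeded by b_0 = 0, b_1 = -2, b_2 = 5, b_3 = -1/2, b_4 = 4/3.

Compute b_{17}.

b_5 = -2·4/3 + -3/2·-1/2 + -1/2·5 + 3·-2 + 2·0 = -125/12
b_6 = -2·-125/12 + -3/2·4/3 + -1/2·-1/2 + 3·5 + 2·-2 = 361/12
b_7 = -2·361/12 + -3/2·-125/12 + -1/2·4/3 + 3·-1/2 + 2·5 = -881/24
b_8 = -2·-881/24 + -3/2·361/12 + -1/2·-125/12 + 3·4/3 + 2·-1/2 = 73/2
b_9 = -2·73/2 + -3/2·-881/24 + -1/2·361/12 + 3·-125/12 + 2·4/3 = -985/16
b_10 = -2·-985/16 + -3/2·73/2 + -1/2·-881/24 + 3·361/12 + 2·-125/12 = 7495/48
b_11 = -2·7495/48 + -3/2·-985/16 + -1/2·73/2 + 3·-881/24 + 2·361/12 = -9221/32
b_12 = -2·-9221/32 + -3/2·7495/48 + -1/2·-985/16 + 3·73/2 + 2·-881/24 = 9815/24
b_13 = -2·9815/24 + -3/2·-9221/32 + -1/2·7495/48 + 3·-985/16 + 2·73/2 = -110485/192
b_14 = -2·-110485/192 + -3/2·9815/24 + -1/2·-9221/32 + 3·7495/48 + 2·-985/16 = 197153/192
b_15 = -2·197153/192 + -3/2·-110485/192 + -1/2·9815/24 + 3·-9221/32 + 2·7495/48 = -747713/384
b_16 = -2·-747713/384 + -3/2·197153/192 + -1/2·-110485/192 + 3·9815/24 + 2·-9221/32 = 316067/96
b_17 = -2·316067/96 + -3/2·-747713/384 + -1/2·197153/192 + 3·-110485/192 + 2·9815/24 = -3905899/768

-3905899/768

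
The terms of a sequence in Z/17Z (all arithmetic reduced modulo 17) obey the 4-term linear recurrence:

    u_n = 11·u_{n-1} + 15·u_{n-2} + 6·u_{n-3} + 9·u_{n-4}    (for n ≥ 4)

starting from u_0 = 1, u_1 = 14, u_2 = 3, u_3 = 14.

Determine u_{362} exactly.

12

u_4 = 11·14 + 15·3 + 6·14 + 9·1 = 3
u_5 = 11·3 + 15·14 + 6·3 + 9·14 = 13
u_6 = 11·13 + 15·3 + 6·14 + 9·3 = 10
u_7 = 11·10 + 15·13 + 6·3 + 9·14 = 7
u_8 = 11·7 + 15·10 + 6·13 + 9·3 = 9
u_9 = 11·9 + 15·7 + 6·10 + 9·13 = 7
Continuing the recurrence:
  u_10 = 4;  u_11 = 11;  u_12 = 15;  u_13 = 9;  u_14 = 1;  u_15 = 12
  u_16 = 13;  u_17 = 2;  u_18 = 9;  u_19 = 9;  u_20 = 6;  u_21 = 1
  u_22 = 15;  u_23 = 8;  u_24 = 16;  u_25 = 4;  u_26 = 8;  u_27 = 10
  u_28 = 7;  u_29 = 5;  u_30 = 3;  u_31 = 2;  u_32 = 7;  u_33 = 0
  u_34 = 8;  u_35 = 12;  u_36 = 9;  u_37 = 4;  u_38 = 0;  u_39 = 1
  u_40 = 14;  u_41 = 1;  u_42 = 6;  u_43 = 4;  u_44 = 11;  u_45 = 5
  u_46 = 9;  u_47 = 4;  u_48 = 2;  u_49 = 11;  u_50 = 1;  u_51 = 3
  u_52 = 13;  u_53 = 4;  u_54 = 11;  u_55 = 14;  u_56 = 1;  u_57 = 0
  u_58 = 11;  u_59 = 15;  u_60 = 16;  u_61 = 8;  u_62 = 7;  u_63 = 3
  u_64 = 7;  u_65 = 15;  u_66 = 11;  u_67 = 7;  u_68 = 4;  u_69 = 10
  u_70 = 5;  u_71 = 3;  u_72 = 0;  u_73 = 12;  u_74 = 8;  u_75 = 6
  u_76 = 3;  u_77 = 7;  u_78 = 9;  u_79 = 4;  u_80 = 10;  u_81 = 15
  u_82 = 12;  u_83 = 11;  u_84 = 5;  u_85 = 2;  u_86 = 16;  u_87 = 12
  u_88 = 4;  u_89 = 15;  u_90 = 16;  u_91 = 6;  u_92 = 7;  u_93 = 7
  u_94 = 5;  u_95 = 1;  u_96 = 4;  u_97 = 16;  u_98 = 15;  u_99 = 13
  u_100 = 7;  u_101 = 13;  u_102 = 2;  u_103 = 2;  u_104 = 6;  u_105 = 4
  u_106 = 11;  u_107 = 14;  u_108 = 6;  u_109 = 4;  u_110 = 11;  u_111 = 3
  u_112 = 4;  u_113 = 4;  u_114 = 0;  u_115 = 9;  u_116 = 6;  u_117 = 16
  u_118 = 14;  u_119 = 1;  u_120 = 14;  u_121 = 6;  u_122 = 0;  u_123 = 13
  u_124 = 16;  u_125 = 0;  u_126 = 12;  u_127 = 5;  u_128 = 5;  u_129 = 15
  u_130 = 4;  u_131 = 4;  u_132 = 1;  u_133 = 9;  u_134 = 4;  u_135 = 0
  u_136 = 4;  u_137 = 13;  u_138 = 1;  u_139 = 9;  u_140 = 7;  u_141 = 12
  u_142 = 11;  u_143 = 16;  u_144 = 0;  u_145 = 6;  u_146 = 6;  u_147 = 11
  u_148 = 9;  u_149 = 14;  u_150 = 1;  u_151 = 0;  u_152 = 10;  u_153 = 4
  u_154 = 16;  u_155 = 7;  u_156 = 6;  u_157 = 14;  u_158 = 5;  u_159 = 7
  u_160 = 1;  u_161 = 0;  u_162 = 0;  u_163 = 1;  u_164 = 3;  u_165 = 14
  u_166 = 1;  u_167 = 10;  u_168 = 15;  u_169 = 5;  u_170 = 9;  u_171 = 14
  u_172 = 12;  u_173 = 16;  u_174 = 11;  u_175 = 15;  u_176 = 7;  u_177 = 2
  u_178 = 10;  u_179 = 11;  u_180 = 6;  u_181 = 3;  u_182 = 7;  u_183 = 2
  u_184 = 12;  u_185 = 10;  u_186 = 8;  u_187 = 5;  u_188 = 3;  u_189 = 8
  u_190 = 14;  u_191 = 14;  u_192 = 14;  u_193 = 10;  u_194 = 3;  u_195 = 2
  u_196 = 15;  u_197 = 14;  u_198 = 10;  u_199 = 3;  u_200 = 11;  u_201 = 12
  u_202 = 14;  u_203 = 2;  u_204 = 12;  u_205 = 14;  u_206 = 13;  u_207 = 1
  u_208 = 7;  u_209 = 7;  u_210 = 16;  u_211 = 9;  u_212 = 2;  u_213 = 10
  u_214 = 15;  u_215 = 0;  u_216 = 14;  u_217 = 11;  u_218 = 7;  u_219 = 3
  u_220 = 7;  u_221 = 8;  u_222 = 2;  u_223 = 7;  u_224 = 14;  u_225 = 3
  u_226 = 14;  u_227 = 6;  u_228 = 12;  u_229 = 10;  u_230 = 10;  u_231 = 12
  u_232 = 8;  u_233 = 10;  u_234 = 1;  u_235 = 11;  u_236 = 13;  u_237 = 13
  u_238 = 5;  u_239 = 2;  u_240 = 3;  u_241 = 6;  u_242 = 15;  u_243 = 2
  u_244 = 4;  u_245 = 14;  u_246 = 4;  u_247 = 7;  u_248 = 2;  u_249 = 5
  u_250 = 10;  u_251 = 5;  u_252 = 15;  u_253 = 5;  u_254 = 9;  u_255 = 3
  u_256 = 10;  u_257 = 16;  u_258 = 0;  u_259 = 4;  u_260 = 9;  u_261 = 14
  u_262 = 7;  u_263 = 3;  u_264 = 14;  u_265 = 10;  u_266 = 10;  u_267 = 14
  u_268 = 14;  u_269 = 4;  u_270 = 3;  u_271 = 14;  u_272 = 9;  u_273 = 6
  u_274 = 6;  u_275 = 13;  u_276 = 10;  u_277 = 4;  u_278 = 3;  u_279 = 15
  u_280 = 1;  u_281 = 1;  u_282 = 7;  u_283 = 12;  u_284 = 14;  u_285 = 11
  u_286 = 7;  u_287 = 9;  u_288 = 5;  u_289 = 8;  u_290 = 8;  u_291 = 13
  u_292 = 16;  u_293 = 15;  u_294 = 11;  u_295 = 15;  u_296 = 3;  u_297 = 0
  u_298 = 13;  u_299 = 7;  u_300 = 10;  u_301 = 4;  u_302 = 13;  u_303 = 3
  u_304 = 2;  u_305 = 11;  u_306 = 14;  u_307 = 1;  u_308 = 16;  u_309 = 0
  u_310 = 15;  u_311 = 15;  u_312 = 7;  u_313 = 1;  u_314 = 1;  u_315 = 16
  u_316 = 5;  u_317 = 4;  u_318 = 3;  u_319 = 12;  u_320 = 8;  u_321 = 16
  u_322 = 4;  u_323 = 15;  u_324 = 2;  u_325 = 7;  u_326 = 12;  u_327 = 10
  u_328 = 10;  u_329 = 4;  u_330 = 5;  u_331 = 10;  u_332 = 10;  u_333 = 3
  u_334 = 16;  u_335 = 14;  u_336 = 9;  u_337 = 7;  u_338 = 15;  u_339 = 8
  u_340 = 11;  u_341 = 3;  u_342 = 7;  u_343 = 5;  u_344 = 5;  u_345 = 12
  u_346 = 11;  u_347 = 2;  u_348 = 15;  u_349 = 12;  u_350 = 9;  u_351 = 13
  u_352 = 9;  u_353 = 14;  u_354 = 6;  u_355 = 5;  u_356 = 4;  u_357 = 9
  u_358 = 5;  u_359 = 4;  u_360 = 5
u_361 = 11·5 + 15·4 + 6·5 + 9·9 = 5
u_362 = 11·5 + 15·5 + 6·4 + 9·5 = 12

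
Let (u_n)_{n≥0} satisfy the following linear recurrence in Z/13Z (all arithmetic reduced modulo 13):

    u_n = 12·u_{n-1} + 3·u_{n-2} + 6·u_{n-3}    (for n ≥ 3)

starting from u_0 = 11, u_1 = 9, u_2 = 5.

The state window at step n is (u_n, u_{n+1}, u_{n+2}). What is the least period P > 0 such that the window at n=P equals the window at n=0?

n=0: window = (11, 9, 5)
n=1: window = (9, 5, 10)
n=2: window = (5, 10, 7)
n=3: window = (10, 7, 1)
n=4: window = (7, 1, 2)
n=5: window = (1, 2, 4)
n=6: window = (2, 4, 8)
n=7: window = (4, 8, 3)
n=8: window = (8, 3, 6)
n=9: window = (3, 6, 12)
n=10: window = (6, 12, 11)
n=11: window = (12, 11, 9)
n=12: window = (11, 9, 5)
window at n=12 equals window at n=0 → period = 12

12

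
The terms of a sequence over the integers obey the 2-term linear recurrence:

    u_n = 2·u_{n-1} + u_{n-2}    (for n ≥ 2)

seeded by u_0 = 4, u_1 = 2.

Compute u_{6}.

256

u_2 = 2·2 + 1·4 = 8
u_3 = 2·8 + 1·2 = 18
u_4 = 2·18 + 1·8 = 44
u_5 = 2·44 + 1·18 = 106
u_6 = 2·106 + 1·44 = 256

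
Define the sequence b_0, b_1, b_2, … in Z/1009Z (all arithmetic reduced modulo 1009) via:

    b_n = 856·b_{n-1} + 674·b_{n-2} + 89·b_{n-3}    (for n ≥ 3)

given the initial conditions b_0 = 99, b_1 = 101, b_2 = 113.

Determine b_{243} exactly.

b_3 = 856·113 + 674·101 + 89·99 = 65
b_4 = 856·65 + 674·113 + 89·101 = 540
b_5 = 856·540 + 674·65 + 89·113 = 508
b_6 = 856·508 + 674·540 + 89·65 = 420
b_7 = 856·420 + 674·508 + 89·540 = 285
b_8 = 856·285 + 674·420 + 89·508 = 149
Continuing the recurrence:
  b_9 = 837;  b_10 = 757;  b_11 = 465;  b_12 = 994;  b_13 = 667;  b_14 = 863
  b_15 = 367;  b_16 = 663;  b_17 = 746;  b_18 = 129;  b_19 = 241;  b_20 = 432
  b_21 = 865;  b_22 = 670;  b_23 = 322;  b_24 = 24;  b_25 = 556;  b_26 = 126
  b_27 = 416;  b_28 = 130;  b_29 = 287;  b_30 = 13;  b_31 = 210;  b_32 = 157
  b_33 = 623;  b_34 = 937;  b_35 = 931;  b_36 = 691;  b_37 = 773;  b_38 = 490
  b_39 = 4;  b_40 = 899;  b_41 = 578;  b_42 = 231;  b_43 = 370;  b_44 = 185
  b_45 = 483;  b_46 = 983;  b_47 = 907;  b_48 = 709;  b_49 = 63;  b_50 = 54
  b_51 = 437;  b_52 = 367;  b_53 = 24;  b_54 = 59;  b_55 = 461;  b_56 = 630
  b_57 = 622;  b_58 = 180;  b_59 = 771;  b_60 = 193;  b_61 = 636;  b_62 = 493
  b_63 = 109;  b_64 = 897;  b_65 = 282;  b_66 = 39;  b_67 = 585;  b_68 = 221
  b_69 = 708;  b_70 = 876;  b_71 = 602;  b_72 = 326;  b_73 = 973;  b_74 = 326
  b_75 = 277;  b_76 = 591;  b_77 = 173;  b_78 = 990;  b_79 = 578;  b_80 = 931
  b_81 = 251;  b_82 = 827;  b_83 = 386;  b_84 = 35;  b_85 = 487;  b_86 = 586
  b_87 = 544;  b_88 = 916;  b_89 = 178;  b_90 = 878;  b_91 = 568;  b_92 = 66
  b_93 = 862;  b_94 = 483;  b_95 = 391;  b_96 = 386;  b_97 = 258;  b_98 = 212
  b_99 = 244;  b_100 = 375;  b_101 = 833;  b_102 = 712;  b_103 = 552;  b_104 = 384
  b_105 = 307;  b_106 = 651;  b_107 = 231;  b_108 = 920;  b_109 = 225;  b_110 = 814
  b_111 = 16;  b_112 = 164;  b_113 = 625;  b_114 = 191;  b_115 = 1005;  b_116 = 324
  b_117 = 46;  b_118 = 101;  b_119 = 1000;  b_120 = 897;  b_121 = 888;  b_122 = 746
  b_123 = 176;  b_124 = 967;  b_125 = 743;  b_126 = 811;  b_127 = 640;  b_128 = 231
  b_129 = 20;  b_130 = 731;  b_131 = 898;  b_132 = 903;  b_133 = 409;  b_134 = 387
  b_135 = 176;  b_136 = 908;  b_137 = 17;  b_138 = 484;  b_139 = 56;  b_140 = 317
  b_141 = 31;  b_142 = 1000;  b_143 = 34;  b_144 = 572;  b_145 = 184;  b_146 = 189
  b_147 = 711;  b_148 = 673;  b_149 = 565;  b_150 = 602;  b_151 = 496;  b_152 = 761
  b_153 = 28;  b_154 = 851;  b_155 = 794;  b_156 = 534;  b_157 = 477;  b_158 = 415
  b_159 = 811;  b_160 = 316;  b_161 = 431;  b_162 = 267;  b_163 = 292;  b_164 = 93
  b_165 = 506;  b_166 = 153;  b_167 = 5;  b_168 = 77;  b_169 = 161;  b_170 = 467
  b_171 = 529;  b_172 = 945;  b_173 = 265;  b_174 = 733;  b_175 = 225;  b_176 = 900
  b_177 = 485;  b_178 = 497;  b_179 = 1006;  b_180 = 227;  b_181 = 417;  b_182 = 138
  b_183 = 654;  b_184 = 802;  b_185 = 429;  b_186 = 365;  b_187 = 970;  b_188 = 575
  b_189 = 962;  b_190 = 787;  b_191 = 995;  b_192 = 690;  b_193 = 442;  b_194 = 660
  b_195 = 34;  b_196 = 710;  b_197 = 269;  b_198 = 485;  b_199 = 779;  b_200 = 583
  b_201 = 746;  b_202 = 30;  b_203 = 196;  b_204 = 122;  b_205 = 73;  b_206 = 720
  b_207 = 350;  b_208 = 321;  b_209 = 635;  b_210 = 8;  b_211 = 276;  b_212 = 508
  b_213 = 40;  b_214 = 623;  b_215 = 60;  b_216 = 592;  b_217 = 266;  b_218 = 410
  b_219 = 739;  b_220 = 282;  b_221 = 47;  b_222 = 434;  b_223 = 464;  b_224 = 700
  b_225 = 84;  b_226 = 789;  b_227 = 217;  b_228 = 552;  b_229 = 853;  b_230 = 530
  b_231 = 118;  b_232 = 384;  b_233 = 347;  b_234 = 301;  b_235 = 21;  b_236 = 492
  b_237 = 982;  b_238 = 602;  b_239 = 78;  b_240 = 928;  b_241 = 490
b_242 = 856·490 + 674·928 + 89·78 = 476
b_243 = 856·476 + 674·490 + 89·928 = 1000

1000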